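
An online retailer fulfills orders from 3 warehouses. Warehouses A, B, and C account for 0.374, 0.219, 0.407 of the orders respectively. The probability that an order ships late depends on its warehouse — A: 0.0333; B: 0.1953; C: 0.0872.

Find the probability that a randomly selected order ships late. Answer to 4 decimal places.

P(L) = P(L|A)·P(A) + P(L|B)·P(B) + P(L|C)·P(C)
      = 0.0333·0.374 + 0.1953·0.219 + 0.0872·0.407
      = 0.0124542 + 0.0427707 + 0.0354904 = 0.0907153

P(L) ≈ 0.0907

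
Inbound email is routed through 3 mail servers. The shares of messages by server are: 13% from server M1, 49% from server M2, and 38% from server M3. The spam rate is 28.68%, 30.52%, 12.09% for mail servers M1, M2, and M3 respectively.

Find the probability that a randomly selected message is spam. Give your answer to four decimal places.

P(S) ≈ 0.2328

P(S) = P(S|M1)·P(M1) + P(S|M2)·P(M2) + P(S|M3)·P(M3)
      = 0.2868·0.13 + 0.3052·0.49 + 0.1209·0.38
      = 0.037284 + 0.149548 + 0.045942 = 0.232774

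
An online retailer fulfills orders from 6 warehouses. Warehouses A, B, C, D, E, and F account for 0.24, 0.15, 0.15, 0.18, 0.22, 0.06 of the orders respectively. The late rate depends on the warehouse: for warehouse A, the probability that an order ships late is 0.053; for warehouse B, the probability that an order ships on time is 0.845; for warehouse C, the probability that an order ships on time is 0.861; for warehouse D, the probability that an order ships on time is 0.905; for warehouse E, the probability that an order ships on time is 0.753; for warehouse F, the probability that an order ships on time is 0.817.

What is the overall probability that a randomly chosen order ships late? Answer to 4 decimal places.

P(L|B) = 1 − 0.845 = 0.155.
P(L|C) = 1 − 0.861 = 0.139.
P(L|D) = 1 − 0.905 = 0.095.
P(L|E) = 1 − 0.753 = 0.247.
P(L|F) = 1 − 0.817 = 0.183.
Using total probability over the partition,
P(L) = P(L|A)·P(A) + P(L|B)·P(B) + P(L|C)·P(C) + P(L|D)·P(D) + P(L|E)·P(E) + P(L|F)·P(F)
      = 0.053·0.24 + 0.155·0.15 + 0.139·0.15 + 0.095·0.18 + 0.247·0.22 + 0.183·0.06
      = 0.01272 + 0.02325 + 0.02085 + 0.0171 + 0.05434 + 0.01098 = 0.13924

0.1392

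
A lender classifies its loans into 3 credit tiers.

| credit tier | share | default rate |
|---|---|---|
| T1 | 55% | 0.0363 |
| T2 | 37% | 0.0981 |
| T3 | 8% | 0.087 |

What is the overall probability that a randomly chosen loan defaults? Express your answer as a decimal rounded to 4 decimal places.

P(D) ≈ 0.0632

Summing over the partition,
P(D) = P(D|T1)·P(T1) + P(D|T2)·P(T2) + P(D|T3)·P(T3)
      = 0.0363·0.55 + 0.0981·0.37 + 0.087·0.08
      = 0.019965 + 0.036297 + 0.00696 = 0.063222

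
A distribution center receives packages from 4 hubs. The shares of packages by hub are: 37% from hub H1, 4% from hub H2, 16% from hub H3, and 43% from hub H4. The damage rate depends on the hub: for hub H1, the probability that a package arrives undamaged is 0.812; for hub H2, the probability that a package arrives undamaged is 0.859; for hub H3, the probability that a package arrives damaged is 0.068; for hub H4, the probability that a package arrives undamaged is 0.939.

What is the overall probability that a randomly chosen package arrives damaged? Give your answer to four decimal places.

0.1123

P(D|H1) = 1 − 0.812 = 0.188.
P(D|H2) = 1 − 0.859 = 0.141.
P(D|H4) = 1 − 0.939 = 0.061.
P(D) = P(D|H1)·P(H1) + P(D|H2)·P(H2) + P(D|H3)·P(H3) + P(D|H4)·P(H4)
      = 0.188·0.37 + 0.141·0.04 + 0.068·0.16 + 0.061·0.43
      = 0.06956 + 0.00564 + 0.01088 + 0.02623 = 0.11231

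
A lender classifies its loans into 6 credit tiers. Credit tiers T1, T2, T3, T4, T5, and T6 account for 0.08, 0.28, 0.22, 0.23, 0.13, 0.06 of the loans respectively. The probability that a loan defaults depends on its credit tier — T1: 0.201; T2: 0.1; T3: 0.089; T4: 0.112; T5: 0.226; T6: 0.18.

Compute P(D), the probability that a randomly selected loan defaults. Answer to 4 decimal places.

P(D) = P(D|T1)·P(T1) + P(D|T2)·P(T2) + P(D|T3)·P(T3) + P(D|T4)·P(T4) + P(D|T5)·P(T5) + P(D|T6)·P(T6)
      = 0.201·0.08 + 0.1·0.28 + 0.089·0.22 + 0.112·0.23 + 0.226·0.13 + 0.18·0.06
      = 0.01608 + 0.028 + 0.01958 + 0.02576 + 0.02938 + 0.0108 = 0.1296

0.1296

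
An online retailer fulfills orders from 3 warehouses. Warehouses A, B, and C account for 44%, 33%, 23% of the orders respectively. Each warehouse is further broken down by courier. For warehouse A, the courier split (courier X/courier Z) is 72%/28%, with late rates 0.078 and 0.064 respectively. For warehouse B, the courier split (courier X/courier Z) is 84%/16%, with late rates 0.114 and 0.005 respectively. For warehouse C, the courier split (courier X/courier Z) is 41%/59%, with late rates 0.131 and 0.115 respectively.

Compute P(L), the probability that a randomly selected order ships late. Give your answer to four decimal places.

P(L) ≈ 0.0924

P(L|A) = 0.72·0.078 + 0.28·0.064 = 0.05616 + 0.01792 = 0.07408
P(L|B) = 0.84·0.114 + 0.16·0.005 = 0.09576 + 0.0008 = 0.09656
P(L|C) = 0.41·0.131 + 0.59·0.115 = 0.05371 + 0.06785 = 0.12156
Then overall,
P(L) = 0.44·0.07408 + 0.33·0.09656 + 0.23·0.12156
      = 0.0325952 + 0.0318648 + 0.0279588 = 0.0924188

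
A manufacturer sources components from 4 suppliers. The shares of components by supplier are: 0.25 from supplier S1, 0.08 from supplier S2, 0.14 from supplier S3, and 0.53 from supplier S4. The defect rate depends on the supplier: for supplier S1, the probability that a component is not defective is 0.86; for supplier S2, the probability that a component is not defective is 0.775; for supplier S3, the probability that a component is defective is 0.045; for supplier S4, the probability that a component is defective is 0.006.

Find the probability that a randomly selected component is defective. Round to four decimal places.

P(D) ≈ 0.0625

P(D|S1) = 1 − 0.86 = 0.14.
P(D|S2) = 1 − 0.775 = 0.225.
Using total probability over the partition,
P(D) = P(D|S1)·P(S1) + P(D|S2)·P(S2) + P(D|S3)·P(S3) + P(D|S4)·P(S4)
      = 0.14·0.25 + 0.225·0.08 + 0.045·0.14 + 0.006·0.53
      = 0.035 + 0.018 + 0.0063 + 0.00318 = 0.06248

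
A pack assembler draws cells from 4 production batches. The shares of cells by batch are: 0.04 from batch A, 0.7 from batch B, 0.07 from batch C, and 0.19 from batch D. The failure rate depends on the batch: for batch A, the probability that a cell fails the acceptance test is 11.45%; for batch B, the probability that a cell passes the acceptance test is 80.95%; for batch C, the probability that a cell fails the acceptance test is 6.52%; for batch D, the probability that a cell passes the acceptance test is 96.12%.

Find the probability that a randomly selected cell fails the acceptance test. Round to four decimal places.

0.1499

P(F|B) = 1 − 0.8095 = 0.1905.
P(F|D) = 1 − 0.9612 = 0.0388.
Using total probability over the partition,
P(F) = P(F|A)·P(A) + P(F|B)·P(B) + P(F|C)·P(C) + P(F|D)·P(D)
      = 0.1145·0.04 + 0.1905·0.7 + 0.0652·0.07 + 0.0388·0.19
      = 0.00458 + 0.13335 + 0.004564 + 0.007372 = 0.149866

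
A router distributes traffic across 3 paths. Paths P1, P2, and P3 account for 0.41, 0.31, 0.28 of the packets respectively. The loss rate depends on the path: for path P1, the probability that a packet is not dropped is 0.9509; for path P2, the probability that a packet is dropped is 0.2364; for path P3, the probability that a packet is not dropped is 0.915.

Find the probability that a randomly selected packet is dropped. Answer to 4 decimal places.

P(L|P1) = 1 − 0.9509 = 0.0491.
P(L|P3) = 1 − 0.915 = 0.085.
Summing over the partition,
P(L) = P(L|P1)·P(P1) + P(L|P2)·P(P2) + P(L|P3)·P(P3)
      = 0.0491·0.41 + 0.2364·0.31 + 0.085·0.28
      = 0.020131 + 0.073284 + 0.0238 = 0.117215

P(L) ≈ 0.1172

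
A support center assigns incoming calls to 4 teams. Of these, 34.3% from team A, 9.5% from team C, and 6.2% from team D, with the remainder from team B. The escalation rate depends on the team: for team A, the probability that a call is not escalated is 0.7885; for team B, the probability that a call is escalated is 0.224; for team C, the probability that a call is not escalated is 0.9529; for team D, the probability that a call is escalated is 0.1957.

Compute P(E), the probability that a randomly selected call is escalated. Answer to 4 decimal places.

P(B) = 1 − (0.343 + 0.095 + 0.062) = 0.5.
P(E|A) = 1 − 0.7885 = 0.2115.
P(E|C) = 1 − 0.9529 = 0.0471.
P(E) = P(E|A)·P(A) + P(E|B)·P(B) + P(E|C)·P(C) + P(E|D)·P(D)
      = 0.2115·0.343 + 0.224·0.5 + 0.0471·0.095 + 0.1957·0.062
      = 0.0725445 + 0.112 + 0.0044745 + 0.0121334 = 0.2011524

0.2012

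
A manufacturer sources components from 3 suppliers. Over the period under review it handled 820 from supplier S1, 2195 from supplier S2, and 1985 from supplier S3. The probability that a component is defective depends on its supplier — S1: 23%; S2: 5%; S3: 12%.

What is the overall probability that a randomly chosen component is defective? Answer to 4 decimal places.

Total: 820 + 2195 + 1985 = 5000.
P(S1) = 820/5000 = 0.164. P(S2) = 2195/5000 = 0.439. P(S3) = 1985/5000 = 0.397.
Using total probability over the partition,
P(D) = P(D|S1)·P(S1) + P(D|S2)·P(S2) + P(D|S3)·P(S3)
      = 0.23·0.164 + 0.05·0.439 + 0.12·0.397
      = 0.03772 + 0.02195 + 0.04764 = 0.10731

0.1073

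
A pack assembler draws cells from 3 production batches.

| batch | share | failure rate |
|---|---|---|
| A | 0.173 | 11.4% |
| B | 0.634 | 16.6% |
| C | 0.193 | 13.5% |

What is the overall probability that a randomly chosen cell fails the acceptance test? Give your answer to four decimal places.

P(F) ≈ 0.1510

P(F) = P(F|A)·P(A) + P(F|B)·P(B) + P(F|C)·P(C)
      = 0.114·0.173 + 0.166·0.634 + 0.135·0.193
      = 0.019722 + 0.105244 + 0.026055 = 0.151021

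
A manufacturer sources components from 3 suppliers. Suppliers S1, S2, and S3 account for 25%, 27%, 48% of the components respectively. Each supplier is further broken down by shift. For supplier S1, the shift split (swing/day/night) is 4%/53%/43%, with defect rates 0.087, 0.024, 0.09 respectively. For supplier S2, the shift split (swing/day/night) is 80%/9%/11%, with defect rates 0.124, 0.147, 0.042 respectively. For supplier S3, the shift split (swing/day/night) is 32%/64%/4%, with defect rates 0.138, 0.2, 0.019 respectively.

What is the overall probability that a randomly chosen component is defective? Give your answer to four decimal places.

P(D|S1) = 0.04·0.087 + 0.53·0.024 + 0.43·0.09 = 0.00348 + 0.01272 + 0.0387 = 0.0549
P(D|S2) = 0.8·0.124 + 0.09·0.147 + 0.11·0.042 = 0.0992 + 0.01323 + 0.00462 = 0.11705
P(D|S3) = 0.32·0.138 + 0.64·0.2 + 0.04·0.019 = 0.04416 + 0.128 + 0.00076 = 0.17292
Then overall,
P(D) = 0.25·0.0549 + 0.27·0.11705 + 0.48·0.17292
      = 0.013725 + 0.0316035 + 0.0830016 = 0.1283301

P(D) ≈ 0.1283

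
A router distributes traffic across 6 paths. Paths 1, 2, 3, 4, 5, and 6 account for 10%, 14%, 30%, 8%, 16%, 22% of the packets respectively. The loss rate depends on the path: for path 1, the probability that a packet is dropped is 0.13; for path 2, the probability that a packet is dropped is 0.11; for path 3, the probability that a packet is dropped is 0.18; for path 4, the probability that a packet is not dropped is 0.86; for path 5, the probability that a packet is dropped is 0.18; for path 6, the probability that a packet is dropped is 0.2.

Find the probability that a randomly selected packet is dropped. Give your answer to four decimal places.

P(L|4) = 1 − 0.86 = 0.14.
P(L) = P(L|1)·P(1) + P(L|2)·P(2) + P(L|3)·P(3) + P(L|4)·P(4) + P(L|5)·P(5) + P(L|6)·P(6)
      = 0.13·0.1 + 0.11·0.14 + 0.18·0.3 + 0.14·0.08 + 0.18·0.16 + 0.2·0.22
      = 0.013 + 0.0154 + 0.054 + 0.0112 + 0.0288 + 0.044 = 0.1664

P(L) ≈ 0.1664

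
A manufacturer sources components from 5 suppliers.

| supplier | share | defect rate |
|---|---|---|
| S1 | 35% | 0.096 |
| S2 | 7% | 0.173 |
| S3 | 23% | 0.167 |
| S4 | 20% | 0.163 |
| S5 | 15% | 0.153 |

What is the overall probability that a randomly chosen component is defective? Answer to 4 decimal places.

Summing over the partition,
P(D) = P(D|S1)·P(S1) + P(D|S2)·P(S2) + P(D|S3)·P(S3) + P(D|S4)·P(S4) + P(D|S5)·P(S5)
      = 0.096·0.35 + 0.173·0.07 + 0.167·0.23 + 0.163·0.2 + 0.153·0.15
      = 0.0336 + 0.01211 + 0.03841 + 0.0326 + 0.02295 = 0.13967

0.1397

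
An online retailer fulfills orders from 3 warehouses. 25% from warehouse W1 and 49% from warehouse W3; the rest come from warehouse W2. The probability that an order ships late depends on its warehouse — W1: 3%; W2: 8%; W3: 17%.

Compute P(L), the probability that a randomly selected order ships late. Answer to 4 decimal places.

0.1116

P(W2) = 1 − (0.25 + 0.49) = 0.26.
P(L) = P(L|W1)·P(W1) + P(L|W2)·P(W2) + P(L|W3)·P(W3)
      = 0.03·0.25 + 0.08·0.26 + 0.17·0.49
      = 0.0075 + 0.0208 + 0.0833 = 0.1116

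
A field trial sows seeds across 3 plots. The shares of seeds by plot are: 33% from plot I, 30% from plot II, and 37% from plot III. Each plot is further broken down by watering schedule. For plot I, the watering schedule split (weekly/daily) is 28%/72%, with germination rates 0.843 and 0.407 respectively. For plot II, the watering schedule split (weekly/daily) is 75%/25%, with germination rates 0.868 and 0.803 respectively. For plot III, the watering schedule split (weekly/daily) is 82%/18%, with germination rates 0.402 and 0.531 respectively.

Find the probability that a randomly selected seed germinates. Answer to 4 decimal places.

P(G) ≈ 0.5875

P(G|I) = 0.28·0.843 + 0.72·0.407 = 0.23604 + 0.29304 = 0.52908
P(G|II) = 0.75·0.868 + 0.25·0.803 = 0.651 + 0.20075 = 0.85175
P(G|III) = 0.82·0.402 + 0.18·0.531 = 0.32964 + 0.09558 = 0.42522
By total probability over the outer partition,
P(G) = 0.33·0.52908 + 0.3·0.85175 + 0.37·0.42522
      = 0.1745964 + 0.255525 + 0.1573314 = 0.5874528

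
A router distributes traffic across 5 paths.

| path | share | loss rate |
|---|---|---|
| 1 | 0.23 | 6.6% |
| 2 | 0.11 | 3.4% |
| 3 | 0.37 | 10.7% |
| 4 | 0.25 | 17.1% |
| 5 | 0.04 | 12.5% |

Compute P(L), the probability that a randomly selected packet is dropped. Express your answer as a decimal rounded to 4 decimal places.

P(L) ≈ 0.1063

Summing over the partition,
P(L) = P(L|1)·P(1) + P(L|2)·P(2) + P(L|3)·P(3) + P(L|4)·P(4) + P(L|5)·P(5)
      = 0.066·0.23 + 0.034·0.11 + 0.107·0.37 + 0.171·0.25 + 0.125·0.04
      = 0.01518 + 0.00374 + 0.03959 + 0.04275 + 0.005 = 0.10626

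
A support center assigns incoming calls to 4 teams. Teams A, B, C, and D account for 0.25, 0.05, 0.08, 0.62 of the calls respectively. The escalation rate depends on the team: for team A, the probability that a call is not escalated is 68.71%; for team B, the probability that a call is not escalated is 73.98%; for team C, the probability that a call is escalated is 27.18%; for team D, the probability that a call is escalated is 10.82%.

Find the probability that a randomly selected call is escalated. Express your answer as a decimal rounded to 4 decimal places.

0.1801

P(E|A) = 1 − 0.6871 = 0.3129.
P(E|B) = 1 − 0.7398 = 0.2602.
P(E) = P(E|A)·P(A) + P(E|B)·P(B) + P(E|C)·P(C) + P(E|D)·P(D)
      = 0.3129·0.25 + 0.2602·0.05 + 0.2718·0.08 + 0.1082·0.62
      = 0.078225 + 0.01301 + 0.021744 + 0.067084 = 0.180063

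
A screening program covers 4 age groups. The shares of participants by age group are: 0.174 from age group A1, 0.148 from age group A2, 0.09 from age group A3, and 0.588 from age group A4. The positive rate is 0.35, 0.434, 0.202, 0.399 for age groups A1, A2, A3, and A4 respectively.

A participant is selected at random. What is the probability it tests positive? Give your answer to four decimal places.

Summing over the partition,
P(T) = P(T|A1)·P(A1) + P(T|A2)·P(A2) + P(T|A3)·P(A3) + P(T|A4)·P(A4)
      = 0.35·0.174 + 0.434·0.148 + 0.202·0.09 + 0.399·0.588
      = 0.0609 + 0.064232 + 0.01818 + 0.234612 = 0.377924

P(T) ≈ 0.3779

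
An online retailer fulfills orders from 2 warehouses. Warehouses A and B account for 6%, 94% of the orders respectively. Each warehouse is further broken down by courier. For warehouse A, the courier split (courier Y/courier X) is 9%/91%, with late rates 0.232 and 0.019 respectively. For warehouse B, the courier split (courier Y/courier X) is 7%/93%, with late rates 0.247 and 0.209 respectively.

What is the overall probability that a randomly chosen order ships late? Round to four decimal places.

P(L|A) = 0.09·0.232 + 0.91·0.019 = 0.02088 + 0.01729 = 0.03817
P(L|B) = 0.07·0.247 + 0.93·0.209 = 0.01729 + 0.19437 = 0.21166
By total probability over the outer partition,
P(L) = 0.06·0.03817 + 0.94·0.21166
      = 0.0022902 + 0.1989604 = 0.2012506

0.2013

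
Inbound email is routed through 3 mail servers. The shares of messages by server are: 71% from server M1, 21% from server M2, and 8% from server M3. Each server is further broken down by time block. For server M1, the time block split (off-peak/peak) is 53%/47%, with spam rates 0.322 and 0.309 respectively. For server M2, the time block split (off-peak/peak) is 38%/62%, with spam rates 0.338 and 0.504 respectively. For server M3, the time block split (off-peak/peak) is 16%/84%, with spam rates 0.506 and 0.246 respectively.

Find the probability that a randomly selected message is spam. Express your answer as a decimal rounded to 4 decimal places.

P(S) ≈ 0.3399

P(S|M1) = 0.53·0.322 + 0.47·0.309 = 0.17066 + 0.14523 = 0.31589
P(S|M2) = 0.38·0.338 + 0.62·0.504 = 0.12844 + 0.31248 = 0.44092
P(S|M3) = 0.16·0.506 + 0.84·0.246 = 0.08096 + 0.20664 = 0.2876
Then overall,
P(S) = 0.71·0.31589 + 0.21·0.44092 + 0.08·0.2876
      = 0.2242819 + 0.0925932 + 0.023008 = 0.3398831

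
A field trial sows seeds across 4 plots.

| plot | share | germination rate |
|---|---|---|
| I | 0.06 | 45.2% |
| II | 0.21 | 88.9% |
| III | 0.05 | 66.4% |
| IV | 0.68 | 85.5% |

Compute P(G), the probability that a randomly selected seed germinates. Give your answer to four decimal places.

0.8284

P(G) = P(G|I)·P(I) + P(G|II)·P(II) + P(G|III)·P(III) + P(G|IV)·P(IV)
      = 0.452·0.06 + 0.889·0.21 + 0.664·0.05 + 0.855·0.68
      = 0.02712 + 0.18669 + 0.0332 + 0.5814 = 0.82841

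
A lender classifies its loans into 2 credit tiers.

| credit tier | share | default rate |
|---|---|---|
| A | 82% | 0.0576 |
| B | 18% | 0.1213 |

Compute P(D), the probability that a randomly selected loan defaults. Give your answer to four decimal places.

0.0691

P(D) = P(D|A)·P(A) + P(D|B)·P(B)
      = 0.0576·0.82 + 0.1213·0.18
      = 0.047232 + 0.021834 = 0.069066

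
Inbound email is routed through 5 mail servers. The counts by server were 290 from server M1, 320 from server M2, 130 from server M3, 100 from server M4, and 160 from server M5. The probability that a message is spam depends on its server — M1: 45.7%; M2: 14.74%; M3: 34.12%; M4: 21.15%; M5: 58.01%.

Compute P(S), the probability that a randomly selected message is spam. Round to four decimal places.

P(S) ≈ 0.3380

Total: 290 + 320 + 130 + 100 + 160 = 1000.
P(M1) = 290/1000 = 0.29. P(M2) = 320/1000 = 0.32. P(M3) = 130/1000 = 0.13. P(M4) = 100/1000 = 0.1. P(M5) = 160/1000 = 0.16.
Summing over the partition,
P(S) = P(S|M1)·P(M1) + P(S|M2)·P(M2) + P(S|M3)·P(M3) + P(S|M4)·P(M4) + P(S|M5)·P(M5)
      = 0.457·0.29 + 0.1474·0.32 + 0.3412·0.13 + 0.2115·0.1 + 0.5801·0.16
      = 0.13253 + 0.047168 + 0.044356 + 0.02115 + 0.092816 = 0.33802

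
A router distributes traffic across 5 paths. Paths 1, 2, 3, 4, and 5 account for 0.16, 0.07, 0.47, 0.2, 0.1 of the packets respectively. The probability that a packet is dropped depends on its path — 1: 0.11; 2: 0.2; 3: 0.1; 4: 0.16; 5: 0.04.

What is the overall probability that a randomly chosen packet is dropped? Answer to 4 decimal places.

P(L) ≈ 0.1146

Using total probability over the partition,
P(L) = P(L|1)·P(1) + P(L|2)·P(2) + P(L|3)·P(3) + P(L|4)·P(4) + P(L|5)·P(5)
      = 0.11·0.16 + 0.2·0.07 + 0.1·0.47 + 0.16·0.2 + 0.04·0.1
      = 0.0176 + 0.014 + 0.047 + 0.032 + 0.004 = 0.1146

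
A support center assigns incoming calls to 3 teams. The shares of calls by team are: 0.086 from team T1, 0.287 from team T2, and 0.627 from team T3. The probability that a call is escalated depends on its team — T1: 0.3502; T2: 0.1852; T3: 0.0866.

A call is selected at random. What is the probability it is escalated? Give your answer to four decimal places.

Summing over the partition,
P(E) = P(E|T1)·P(T1) + P(E|T2)·P(T2) + P(E|T3)·P(T3)
      = 0.3502·0.086 + 0.1852·0.287 + 0.0866·0.627
      = 0.0301172 + 0.0531524 + 0.0542982 = 0.1375678

0.1376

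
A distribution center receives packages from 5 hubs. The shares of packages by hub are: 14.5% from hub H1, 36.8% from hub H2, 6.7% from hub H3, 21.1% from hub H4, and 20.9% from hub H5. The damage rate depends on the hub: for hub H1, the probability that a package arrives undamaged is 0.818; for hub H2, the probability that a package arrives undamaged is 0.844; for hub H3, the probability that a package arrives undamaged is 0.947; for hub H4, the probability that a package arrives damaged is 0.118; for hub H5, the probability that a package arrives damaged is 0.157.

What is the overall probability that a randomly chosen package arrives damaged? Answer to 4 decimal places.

P(D) ≈ 0.1451

P(D|H1) = 1 − 0.818 = 0.182.
P(D|H2) = 1 − 0.844 = 0.156.
P(D|H3) = 1 − 0.947 = 0.053.
By the law of total probability,
P(D) = P(D|H1)·P(H1) + P(D|H2)·P(H2) + P(D|H3)·P(H3) + P(D|H4)·P(H4) + P(D|H5)·P(H5)
      = 0.182·0.145 + 0.156·0.368 + 0.053·0.067 + 0.118·0.211 + 0.157·0.209
      = 0.02639 + 0.057408 + 0.003551 + 0.024898 + 0.032813 = 0.14506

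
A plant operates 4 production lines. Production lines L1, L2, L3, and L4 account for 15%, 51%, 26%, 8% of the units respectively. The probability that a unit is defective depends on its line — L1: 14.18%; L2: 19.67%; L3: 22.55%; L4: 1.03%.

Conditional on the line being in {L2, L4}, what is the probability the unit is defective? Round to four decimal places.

Let S = {L2, L4}.
P(S) = 0.51 + 0.08 = 0.59.
P(D ∩ S) = 0.1967·0.51 + 0.0103·0.08 = 0.100317 + 0.000824 = 0.101141.
P(D | S) = 0.101141 / 0.59 = 0.171425…

0.1714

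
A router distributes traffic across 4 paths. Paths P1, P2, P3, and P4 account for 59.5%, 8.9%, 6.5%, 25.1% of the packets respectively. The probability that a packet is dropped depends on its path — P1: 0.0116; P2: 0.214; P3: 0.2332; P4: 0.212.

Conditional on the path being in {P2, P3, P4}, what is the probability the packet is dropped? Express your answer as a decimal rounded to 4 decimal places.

P(L|S) ≈ 0.2158

Let S = {P2, P3, P4}.
P(S) = 0.089 + 0.065 + 0.251 = 0.405.
P(L ∩ S) = 0.214·0.089 + 0.2332·0.065 + 0.212·0.251 = 0.019046 + 0.015158 + 0.053212 = 0.087416.
P(L | S) = 0.087416 / 0.405 = 0.215842…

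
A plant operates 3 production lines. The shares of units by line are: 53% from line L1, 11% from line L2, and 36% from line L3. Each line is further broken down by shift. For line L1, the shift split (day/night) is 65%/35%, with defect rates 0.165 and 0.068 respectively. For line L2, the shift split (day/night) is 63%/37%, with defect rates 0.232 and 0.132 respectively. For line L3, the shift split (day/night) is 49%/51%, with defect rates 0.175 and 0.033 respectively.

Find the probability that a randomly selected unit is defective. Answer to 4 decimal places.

0.1278

P(D|L1) = 0.65·0.165 + 0.35·0.068 = 0.10725 + 0.0238 = 0.13105
P(D|L2) = 0.63·0.232 + 0.37·0.132 = 0.14616 + 0.04884 = 0.195
P(D|L3) = 0.49·0.175 + 0.51·0.033 = 0.08575 + 0.01683 = 0.10258
Then overall,
P(D) = 0.53·0.13105 + 0.11·0.195 + 0.36·0.10258
      = 0.0694565 + 0.02145 + 0.0369288 = 0.1278353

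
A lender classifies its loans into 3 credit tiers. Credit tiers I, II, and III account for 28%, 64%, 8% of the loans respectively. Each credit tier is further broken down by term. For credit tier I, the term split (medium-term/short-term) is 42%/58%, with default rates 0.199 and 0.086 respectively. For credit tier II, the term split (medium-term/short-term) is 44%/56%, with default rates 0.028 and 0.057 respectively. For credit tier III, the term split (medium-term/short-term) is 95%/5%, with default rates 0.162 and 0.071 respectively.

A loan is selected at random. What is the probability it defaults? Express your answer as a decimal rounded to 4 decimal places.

P(D|I) = 0.42·0.199 + 0.58·0.086 = 0.08358 + 0.04988 = 0.13346
P(D|II) = 0.44·0.028 + 0.56·0.057 = 0.01232 + 0.03192 = 0.04424
P(D|III) = 0.95·0.162 + 0.05·0.071 = 0.1539 + 0.00355 = 0.15745
Then overall,
P(D) = 0.28·0.13346 + 0.64·0.04424 + 0.08·0.15745
      = 0.0373688 + 0.0283136 + 0.012596 = 0.0782784

P(D) ≈ 0.0783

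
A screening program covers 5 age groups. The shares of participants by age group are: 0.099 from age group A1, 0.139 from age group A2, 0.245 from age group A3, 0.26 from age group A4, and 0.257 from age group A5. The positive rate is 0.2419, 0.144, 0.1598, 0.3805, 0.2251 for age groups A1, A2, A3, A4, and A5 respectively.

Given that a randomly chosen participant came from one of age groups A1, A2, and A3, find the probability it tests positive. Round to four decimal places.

0.1721

Let S = {A1, A2, A3}.
P(S) = 0.099 + 0.139 + 0.245 = 0.483.
P(T ∩ S) = 0.2419·0.099 + 0.144·0.139 + 0.1598·0.245 = 0.0239481 + 0.020016 + 0.039151 = 0.0831151.
P(T | S) = 0.0831151 / 0.483 = 0.172081…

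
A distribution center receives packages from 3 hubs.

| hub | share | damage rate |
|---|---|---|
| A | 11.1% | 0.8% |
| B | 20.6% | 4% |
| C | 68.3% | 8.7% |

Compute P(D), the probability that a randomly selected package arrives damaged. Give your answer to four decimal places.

By the law of total probability,
P(D) = P(D|A)·P(A) + P(D|B)·P(B) + P(D|C)·P(C)
      = 0.008·0.111 + 0.04·0.206 + 0.087·0.683
      = 0.000888 + 0.00824 + 0.059421 = 0.068549

P(D) ≈ 0.0685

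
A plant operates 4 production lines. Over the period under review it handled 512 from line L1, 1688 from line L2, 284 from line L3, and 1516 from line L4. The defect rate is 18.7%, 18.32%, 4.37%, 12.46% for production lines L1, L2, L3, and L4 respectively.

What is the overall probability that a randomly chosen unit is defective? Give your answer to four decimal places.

0.1516

Total: 512 + 1688 + 284 + 1516 = 4000.
P(L1) = 512/4000 = 0.128. P(L2) = 1688/4000 = 0.422. P(L3) = 284/4000 = 0.071. P(L4) = 1516/4000 = 0.379.
P(D) = P(D|L1)·P(L1) + P(D|L2)·P(L2) + P(D|L3)·P(L3) + P(D|L4)·P(L4)
      = 0.187·0.128 + 0.1832·0.422 + 0.0437·0.071 + 0.1246·0.379
      = 0.023936 + 0.0773104 + 0.0031027 + 0.0472234 = 0.1515725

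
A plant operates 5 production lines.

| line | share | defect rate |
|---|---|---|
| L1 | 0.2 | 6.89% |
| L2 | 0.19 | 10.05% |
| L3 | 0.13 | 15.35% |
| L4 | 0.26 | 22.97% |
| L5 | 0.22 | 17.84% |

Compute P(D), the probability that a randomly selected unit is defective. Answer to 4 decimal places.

P(D) ≈ 0.1518

P(D) = P(D|L1)·P(L1) + P(D|L2)·P(L2) + P(D|L3)·P(L3) + P(D|L4)·P(L4) + P(D|L5)·P(L5)
      = 0.0689·0.2 + 0.1005·0.19 + 0.1535·0.13 + 0.2297·0.26 + 0.1784·0.22
      = 0.01378 + 0.019095 + 0.019955 + 0.059722 + 0.039248 = 0.1518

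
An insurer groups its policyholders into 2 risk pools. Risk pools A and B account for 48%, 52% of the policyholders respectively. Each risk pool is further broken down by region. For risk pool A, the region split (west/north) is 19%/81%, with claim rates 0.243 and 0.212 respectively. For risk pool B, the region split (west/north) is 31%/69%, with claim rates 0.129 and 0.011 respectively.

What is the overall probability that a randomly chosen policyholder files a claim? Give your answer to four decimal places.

0.1293

P(C|A) = 0.19·0.243 + 0.81·0.212 = 0.04617 + 0.17172 = 0.21789
P(C|B) = 0.31·0.129 + 0.69·0.011 = 0.03999 + 0.00759 = 0.04758
Then overall,
P(C) = 0.48·0.21789 + 0.52·0.04758
      = 0.1045872 + 0.0247416 = 0.1293288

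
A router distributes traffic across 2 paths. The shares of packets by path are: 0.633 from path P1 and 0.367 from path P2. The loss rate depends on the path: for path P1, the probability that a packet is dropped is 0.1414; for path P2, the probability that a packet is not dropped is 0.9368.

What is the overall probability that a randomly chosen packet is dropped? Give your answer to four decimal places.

P(L|P2) = 1 − 0.9368 = 0.0632.
Summing over the partition,
P(L) = P(L|P1)·P(P1) + P(L|P2)·P(P2)
      = 0.1414·0.633 + 0.0632·0.367
      = 0.0895062 + 0.0231944 = 0.1127006

P(L) ≈ 0.1127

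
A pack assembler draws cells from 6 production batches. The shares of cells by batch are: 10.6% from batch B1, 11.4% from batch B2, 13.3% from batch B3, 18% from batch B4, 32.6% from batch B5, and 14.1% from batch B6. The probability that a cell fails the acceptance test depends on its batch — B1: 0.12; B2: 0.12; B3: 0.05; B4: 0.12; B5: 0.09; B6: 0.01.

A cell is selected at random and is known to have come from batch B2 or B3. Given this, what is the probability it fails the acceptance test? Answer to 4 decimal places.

Let S = {B2, B3}.
P(S) = 0.114 + 0.133 = 0.247.
P(F ∩ S) = 0.12·0.114 + 0.05·0.133 = 0.01368 + 0.00665 = 0.02033.
P(F | S) = 0.02033 / 0.247 = 0.082308…

0.0823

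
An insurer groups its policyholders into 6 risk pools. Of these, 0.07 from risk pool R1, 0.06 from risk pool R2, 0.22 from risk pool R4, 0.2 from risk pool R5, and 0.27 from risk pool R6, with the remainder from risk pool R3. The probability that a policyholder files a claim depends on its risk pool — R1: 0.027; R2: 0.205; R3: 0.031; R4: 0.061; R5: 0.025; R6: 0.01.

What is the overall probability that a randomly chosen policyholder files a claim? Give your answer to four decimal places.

P(R3) = 1 − (0.07 + 0.06 + 0.22 + 0.2 + 0.27) = 0.18.
P(C) = P(C|R1)·P(R1) + P(C|R2)·P(R2) + P(C|R3)·P(R3) + P(C|R4)·P(R4) + P(C|R5)·P(R5) + P(C|R6)·P(R6)
      = 0.027·0.07 + 0.205·0.06 + 0.031·0.18 + 0.061·0.22 + 0.025·0.2 + 0.01·0.27
      = 0.00189 + 0.0123 + 0.00558 + 0.01342 + 0.005 + 0.0027 = 0.04089

P(C) ≈ 0.0409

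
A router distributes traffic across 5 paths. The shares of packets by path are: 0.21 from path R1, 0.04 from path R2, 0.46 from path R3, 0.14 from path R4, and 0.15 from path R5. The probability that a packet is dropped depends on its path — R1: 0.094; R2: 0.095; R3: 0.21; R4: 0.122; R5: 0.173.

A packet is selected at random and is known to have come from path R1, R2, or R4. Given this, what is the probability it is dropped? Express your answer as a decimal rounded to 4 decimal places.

P(L|S) ≈ 0.1042

Let S = {R1, R2, R4}.
P(S) = 0.21 + 0.04 + 0.14 = 0.39.
P(L ∩ S) = 0.094·0.21 + 0.095·0.04 + 0.122·0.14 = 0.01974 + 0.0038 + 0.01708 = 0.04062.
P(L | S) = 0.04062 / 0.39 = 0.104154…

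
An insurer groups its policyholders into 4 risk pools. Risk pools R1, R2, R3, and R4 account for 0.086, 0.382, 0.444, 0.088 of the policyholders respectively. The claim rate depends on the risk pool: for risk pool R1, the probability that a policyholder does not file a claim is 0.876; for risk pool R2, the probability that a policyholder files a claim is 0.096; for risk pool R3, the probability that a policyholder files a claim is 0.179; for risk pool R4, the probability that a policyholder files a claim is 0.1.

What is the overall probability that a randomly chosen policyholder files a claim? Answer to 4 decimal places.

P(C) ≈ 0.1356

P(C|R1) = 1 − 0.876 = 0.124.
P(C) = P(C|R1)·P(R1) + P(C|R2)·P(R2) + P(C|R3)·P(R3) + P(C|R4)·P(R4)
      = 0.124·0.086 + 0.096·0.382 + 0.179·0.444 + 0.1·0.088
      = 0.010664 + 0.036672 + 0.079476 + 0.0088 = 0.135612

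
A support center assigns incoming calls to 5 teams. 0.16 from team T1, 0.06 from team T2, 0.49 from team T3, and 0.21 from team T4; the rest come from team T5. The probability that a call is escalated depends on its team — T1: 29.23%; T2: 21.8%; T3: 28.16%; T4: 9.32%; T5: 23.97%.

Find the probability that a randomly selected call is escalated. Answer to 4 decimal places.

P(E) ≈ 0.2366

P(T5) = 1 − (0.16 + 0.06 + 0.49 + 0.21) = 0.08.
Using total probability over the partition,
P(E) = P(E|T1)·P(T1) + P(E|T2)·P(T2) + P(E|T3)·P(T3) + P(E|T4)·P(T4) + P(E|T5)·P(T5)
      = 0.2923·0.16 + 0.218·0.06 + 0.2816·0.49 + 0.0932·0.21 + 0.2397·0.08
      = 0.046768 + 0.01308 + 0.137984 + 0.019572 + 0.019176 = 0.23658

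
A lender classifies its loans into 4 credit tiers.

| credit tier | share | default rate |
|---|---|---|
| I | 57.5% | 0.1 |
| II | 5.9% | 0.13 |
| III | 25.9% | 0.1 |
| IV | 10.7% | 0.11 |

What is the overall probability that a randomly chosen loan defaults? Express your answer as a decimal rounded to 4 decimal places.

0.1028

Summing over the partition,
P(D) = P(D|I)·P(I) + P(D|II)·P(II) + P(D|III)·P(III) + P(D|IV)·P(IV)
      = 0.1·0.575 + 0.13·0.059 + 0.1·0.259 + 0.11·0.107
      = 0.0575 + 0.00767 + 0.0259 + 0.01177 = 0.10284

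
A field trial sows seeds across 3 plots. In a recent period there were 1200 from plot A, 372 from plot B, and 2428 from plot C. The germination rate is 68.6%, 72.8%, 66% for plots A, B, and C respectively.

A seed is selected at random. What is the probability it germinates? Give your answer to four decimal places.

0.6741

Total: 1200 + 372 + 2428 = 4000.
P(A) = 1200/4000 = 0.3. P(B) = 372/4000 = 0.093. P(C) = 2428/4000 = 0.607.
P(G) = P(G|A)·P(A) + P(G|B)·P(B) + P(G|C)·P(C)
      = 0.686·0.3 + 0.728·0.093 + 0.66·0.607
      = 0.2058 + 0.067704 + 0.40062 = 0.674124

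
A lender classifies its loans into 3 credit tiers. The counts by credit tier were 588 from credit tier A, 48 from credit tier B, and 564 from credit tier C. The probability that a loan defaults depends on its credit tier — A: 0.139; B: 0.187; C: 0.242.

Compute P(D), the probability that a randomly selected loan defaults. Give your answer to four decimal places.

Total: 588 + 48 + 564 = 1200.
P(A) = 588/1200 = 0.49. P(B) = 48/1200 = 0.04. P(C) = 564/1200 = 0.47.
P(D) = P(D|A)·P(A) + P(D|B)·P(B) + P(D|C)·P(C)
      = 0.139·0.49 + 0.187·0.04 + 0.242·0.47
      = 0.06811 + 0.00748 + 0.11374 = 0.18933

P(D) ≈ 0.1893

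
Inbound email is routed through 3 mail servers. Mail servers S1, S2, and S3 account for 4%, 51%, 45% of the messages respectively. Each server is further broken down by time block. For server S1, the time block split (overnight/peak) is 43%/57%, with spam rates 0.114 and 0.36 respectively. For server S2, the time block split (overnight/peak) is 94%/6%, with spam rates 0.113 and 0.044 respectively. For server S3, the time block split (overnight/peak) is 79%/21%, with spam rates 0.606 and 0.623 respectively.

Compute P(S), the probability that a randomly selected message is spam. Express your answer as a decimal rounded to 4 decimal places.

P(S|S1) = 0.43·0.114 + 0.57·0.36 = 0.04902 + 0.2052 = 0.25422
P(S|S2) = 0.94·0.113 + 0.06·0.044 = 0.10622 + 0.00264 = 0.10886
P(S|S3) = 0.79·0.606 + 0.21·0.623 = 0.47874 + 0.13083 = 0.60957
Then overall,
P(S) = 0.04·0.25422 + 0.51·0.10886 + 0.45·0.60957
      = 0.0101688 + 0.0555186 + 0.2743065 = 0.3399939

0.3400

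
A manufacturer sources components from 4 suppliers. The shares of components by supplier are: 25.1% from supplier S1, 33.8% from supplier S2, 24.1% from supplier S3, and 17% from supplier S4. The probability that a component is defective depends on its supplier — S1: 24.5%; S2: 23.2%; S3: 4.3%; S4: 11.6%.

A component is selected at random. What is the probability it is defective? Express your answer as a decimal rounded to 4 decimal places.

P(D) ≈ 0.1700

P(D) = P(D|S1)·P(S1) + P(D|S2)·P(S2) + P(D|S3)·P(S3) + P(D|S4)·P(S4)
      = 0.245·0.251 + 0.232·0.338 + 0.043·0.241 + 0.116·0.17
      = 0.061495 + 0.078416 + 0.010363 + 0.01972 = 0.169994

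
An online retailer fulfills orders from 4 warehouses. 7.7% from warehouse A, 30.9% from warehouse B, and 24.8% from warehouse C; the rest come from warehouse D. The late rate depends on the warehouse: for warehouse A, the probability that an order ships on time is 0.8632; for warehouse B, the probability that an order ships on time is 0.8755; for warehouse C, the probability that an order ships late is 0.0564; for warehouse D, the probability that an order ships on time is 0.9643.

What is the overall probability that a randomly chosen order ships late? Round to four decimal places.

P(L) ≈ 0.0761

P(D) = 1 − (0.077 + 0.309 + 0.248) = 0.366.
P(L|A) = 1 − 0.8632 = 0.1368.
P(L|B) = 1 − 0.8755 = 0.1245.
P(L|D) = 1 − 0.9643 = 0.0357.
By the law of total probability,
P(L) = P(L|A)·P(A) + P(L|B)·P(B) + P(L|C)·P(C) + P(L|D)·P(D)
      = 0.1368·0.077 + 0.1245·0.309 + 0.0564·0.248 + 0.0357·0.366
      = 0.0105336 + 0.0384705 + 0.0139872 + 0.0130662 = 0.0760575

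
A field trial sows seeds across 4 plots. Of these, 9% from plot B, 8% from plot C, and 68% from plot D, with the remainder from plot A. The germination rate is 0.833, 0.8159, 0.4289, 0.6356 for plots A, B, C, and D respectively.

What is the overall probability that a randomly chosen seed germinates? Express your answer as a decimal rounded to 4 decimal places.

P(A) = 1 − (0.09 + 0.08 + 0.68) = 0.15.
Using total probability over the partition,
P(G) = P(G|A)·P(A) + P(G|B)·P(B) + P(G|C)·P(C) + P(G|D)·P(D)
      = 0.833·0.15 + 0.8159·0.09 + 0.4289·0.08 + 0.6356·0.68
      = 0.12495 + 0.073431 + 0.034312 + 0.432208 = 0.664901

P(G) ≈ 0.6649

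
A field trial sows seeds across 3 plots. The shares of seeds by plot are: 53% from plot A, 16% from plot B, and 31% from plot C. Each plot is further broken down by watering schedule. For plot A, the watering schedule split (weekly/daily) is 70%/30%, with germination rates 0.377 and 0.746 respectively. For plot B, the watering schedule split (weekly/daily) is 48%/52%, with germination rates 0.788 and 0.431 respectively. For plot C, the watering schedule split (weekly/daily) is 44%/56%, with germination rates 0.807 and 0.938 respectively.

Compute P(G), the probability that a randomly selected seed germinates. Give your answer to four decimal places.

P(G|A) = 0.7·0.377 + 0.3·0.746 = 0.2639 + 0.2238 = 0.4877
P(G|B) = 0.48·0.788 + 0.52·0.431 = 0.37824 + 0.22412 = 0.60236
P(G|C) = 0.44·0.807 + 0.56·0.938 = 0.35508 + 0.52528 = 0.88036
Then overall,
P(G) = 0.53·0.4877 + 0.16·0.60236 + 0.31·0.88036
      = 0.258481 + 0.0963776 + 0.2729116 = 0.6277702

0.6278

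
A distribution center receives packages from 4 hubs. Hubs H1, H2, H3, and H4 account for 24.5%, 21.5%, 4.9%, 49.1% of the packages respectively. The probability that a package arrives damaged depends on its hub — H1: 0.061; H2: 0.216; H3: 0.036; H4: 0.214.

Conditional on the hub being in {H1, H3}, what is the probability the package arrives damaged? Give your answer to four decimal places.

Let S = {H1, H3}.
P(S) = 0.245 + 0.049 = 0.294.
P(D ∩ S) = 0.061·0.245 + 0.036·0.049 = 0.014945 + 0.001764 = 0.016709.
P(D | S) = 0.016709 / 0.294 = 0.056833…

0.0568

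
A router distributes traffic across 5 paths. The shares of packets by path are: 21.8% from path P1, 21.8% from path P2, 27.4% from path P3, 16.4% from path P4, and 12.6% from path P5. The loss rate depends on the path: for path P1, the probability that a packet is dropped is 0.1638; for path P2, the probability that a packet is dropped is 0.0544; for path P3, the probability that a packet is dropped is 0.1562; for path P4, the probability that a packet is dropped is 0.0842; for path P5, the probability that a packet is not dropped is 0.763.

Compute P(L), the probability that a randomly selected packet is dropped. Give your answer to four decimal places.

P(L|P5) = 1 − 0.763 = 0.237.
P(L) = P(L|P1)·P(P1) + P(L|P2)·P(P2) + P(L|P3)·P(P3) + P(L|P4)·P(P4) + P(L|P5)·P(P5)
      = 0.1638·0.218 + 0.0544·0.218 + 0.1562·0.274 + 0.0842·0.164 + 0.237·0.126
      = 0.0357084 + 0.0118592 + 0.0427988 + 0.0138088 + 0.029862 = 0.1340372

P(L) ≈ 0.1340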